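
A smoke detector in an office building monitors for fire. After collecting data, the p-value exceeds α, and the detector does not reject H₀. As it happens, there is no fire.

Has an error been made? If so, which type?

The conventional null hypothesis here is that there is no fire.
The test retained a true H₀ — the decision matches the true state.

No error — this is a correct decision.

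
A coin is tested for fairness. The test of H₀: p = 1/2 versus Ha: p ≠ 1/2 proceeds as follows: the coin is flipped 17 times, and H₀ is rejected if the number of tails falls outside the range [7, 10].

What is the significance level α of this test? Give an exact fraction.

The significance level is the null-hypothesis probability of the rejection region {≤6} ∪ {≥11}.
The two tails are symmetric, so α = 2·(1 + 17 + 136 + 680 + 2380 + 6188 + 12376)/2^17 = 43556/131072 = 10889/32768.

10889/32768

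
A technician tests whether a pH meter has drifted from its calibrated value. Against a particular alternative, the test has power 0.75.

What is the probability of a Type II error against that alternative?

0.25

Power = 1 − β, so β = 1 − 0.75 = 0.25.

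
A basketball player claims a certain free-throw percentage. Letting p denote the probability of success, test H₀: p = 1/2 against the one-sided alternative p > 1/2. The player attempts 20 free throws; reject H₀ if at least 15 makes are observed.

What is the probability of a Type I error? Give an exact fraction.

α = P(reject H₀ | H₀ true) = P(X ≥ 15 | p = 1/2), with X ~ Binomial(20, 1/2).
Summing the upper tail: (15504 + 4845 + 1140 + 190 + 20 + 1) / 2^20 = 21700/1048576 = 5425/262144.

5425/262144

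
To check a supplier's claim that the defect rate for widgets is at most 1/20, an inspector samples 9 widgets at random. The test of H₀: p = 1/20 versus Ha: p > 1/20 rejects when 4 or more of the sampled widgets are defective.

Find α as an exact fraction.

82249561/128000000000

α = P(reject H₀ | H₀ true) = P(S ≥ 4 | p = 1/20), S ~ Binomial(9, 1/20).
Via the complement, α = 1 − Σ_{j=0}^{3} C(9,j)(1/20)^j(19/20)^{9-j} = 82249561/128000000000.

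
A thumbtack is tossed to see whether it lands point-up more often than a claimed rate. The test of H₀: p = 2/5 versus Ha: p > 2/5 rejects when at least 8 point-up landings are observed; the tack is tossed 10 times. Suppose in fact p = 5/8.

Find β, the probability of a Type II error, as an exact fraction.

211794831/268435456

A Type II error is failing to reject when Ha holds: with p = 5/8, β = P(K ≤ 7).
Summing C(10,j)·(5/8)^j·(3/8)^{10-j} for j = 0..7 gives 211794831/268435456.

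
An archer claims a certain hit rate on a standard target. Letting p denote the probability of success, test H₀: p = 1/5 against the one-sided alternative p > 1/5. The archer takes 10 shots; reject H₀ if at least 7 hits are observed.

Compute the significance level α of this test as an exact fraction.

α = P(reject H₀ | H₀ true) = P(X ≥ 7 | p = 1/5), with X ~ Binomial(10, 1/5).
Summing C(10,j)(1/5)^j(4/5)^{10−j} for j = 7,…,10 gives 8441/9765625.

8441/9765625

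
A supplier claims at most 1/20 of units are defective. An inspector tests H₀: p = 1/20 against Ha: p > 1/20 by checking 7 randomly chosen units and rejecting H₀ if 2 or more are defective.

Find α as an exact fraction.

α = P(reject H₀ | H₀ true) = P(K ≥ 2 | p = 1/20), K ~ Binomial(7, 1/20).
α = 1 − P(K ≤ 1) = 1 − 611596453/640000000 = 28403547/640000000.

28403547/640000000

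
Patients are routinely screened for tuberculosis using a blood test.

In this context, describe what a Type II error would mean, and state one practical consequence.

With the conventional null hypothesis that the patient does not have tuberculosis:
A Type II error is failing to reject H₀ when H₀ is false.
Here that means clearing the patient as negative when actually the patient has tuberculosis.

A Type II error would mean concluding that the patient does not have tuberculosis (or at least failing to establish that the patient has tuberculosis) when in fact the patient has tuberculosis. Consequence: a patient with tuberculosis is told they are healthy and receives no treatment.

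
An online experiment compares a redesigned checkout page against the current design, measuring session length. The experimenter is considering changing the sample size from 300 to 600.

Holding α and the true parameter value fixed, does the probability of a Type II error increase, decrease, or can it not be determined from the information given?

It decreases.

More data shrinks sampling variability; the test statistic under Ha concentrates further from the null value, making rejection more likely.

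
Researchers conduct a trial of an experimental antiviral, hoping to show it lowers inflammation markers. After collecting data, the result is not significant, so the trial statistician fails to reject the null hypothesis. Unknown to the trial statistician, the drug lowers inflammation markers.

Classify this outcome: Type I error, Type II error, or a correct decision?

Type II error

The conventional null hypothesis here is that the drug has no effect on inflammation markers.
H₀ was not rejected, but H₀ is actually false.
Failing to reject a false null hypothesis is a Type II error (false negative).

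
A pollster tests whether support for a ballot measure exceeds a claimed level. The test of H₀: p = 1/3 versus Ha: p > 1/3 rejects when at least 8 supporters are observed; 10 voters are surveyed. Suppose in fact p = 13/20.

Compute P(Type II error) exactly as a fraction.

A Type II error is failing to reject when Ha holds: with p = 13/20, β = P(Y ≤ 7).
Equivalently, β = 1 − P(Y ≥ 8) = 1890285078059/2560000000000.

1890285078059/2560000000000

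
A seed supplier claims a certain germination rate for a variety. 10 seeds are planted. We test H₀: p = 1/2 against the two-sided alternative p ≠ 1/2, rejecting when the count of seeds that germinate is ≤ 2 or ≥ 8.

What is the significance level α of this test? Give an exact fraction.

7/64

α = P(Y ≤ 2 or Y ≥ 8 | p = 1/2), Y ~ Binomial(10, 1/2).
By symmetry, α = 2·P(Y ≤ 2) = 2·(1 + 10 + 45)/1024 = 112/1024 = 7/64.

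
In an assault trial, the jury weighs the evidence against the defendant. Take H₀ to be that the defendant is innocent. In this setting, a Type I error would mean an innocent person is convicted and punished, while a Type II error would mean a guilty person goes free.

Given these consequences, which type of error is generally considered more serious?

Type I error

The Type I consequence (an innocent person is convicted and punished) is more severe than the Type II consequence (a guilty person goes free).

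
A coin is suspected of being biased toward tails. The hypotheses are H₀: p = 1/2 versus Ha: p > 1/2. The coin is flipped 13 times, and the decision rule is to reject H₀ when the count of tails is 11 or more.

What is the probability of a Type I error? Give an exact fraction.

Under H₀, X ~ Binomial(13, 1/2), and α = P(X ≥ 11).
Summing the upper tail: (78 + 13 + 1) / 2^13 = 92/8192 = 23/2048.

23/2048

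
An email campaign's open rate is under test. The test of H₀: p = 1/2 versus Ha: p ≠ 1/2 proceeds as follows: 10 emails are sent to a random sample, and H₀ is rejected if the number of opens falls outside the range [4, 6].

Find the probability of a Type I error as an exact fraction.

11/32

The significance level is the null-hypothesis probability of the rejection region {≤3} ∪ {≥7}.
By symmetry, α = 2·P(S ≤ 3) = 2·(1 + 10 + 45 + 120)/1024 = 352/1024 = 11/32.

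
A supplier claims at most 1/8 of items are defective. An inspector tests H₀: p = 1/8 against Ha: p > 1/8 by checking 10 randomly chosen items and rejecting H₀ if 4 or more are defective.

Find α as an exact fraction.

7372325/268435456

Under H₀, K ~ Binomial(10, 1/8); the Type I error rate is P(K ≥ 4).
Via the complement, α = 1 − Σ_{j=0}^{3} C(10,j)(1/8)^j(7/8)^{10-j} = 7372325/268435456.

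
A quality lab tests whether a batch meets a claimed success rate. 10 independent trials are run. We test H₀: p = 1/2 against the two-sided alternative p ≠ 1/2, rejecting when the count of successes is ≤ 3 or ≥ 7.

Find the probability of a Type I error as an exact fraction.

α = P(X ≤ 3 or X ≥ 7 | p = 1/2), X ~ Binomial(10, 1/2).
The two tails are symmetric, so α = 2·(1 + 10 + 45 + 120)/2^10 = 352/1024 = 11/32.

11/32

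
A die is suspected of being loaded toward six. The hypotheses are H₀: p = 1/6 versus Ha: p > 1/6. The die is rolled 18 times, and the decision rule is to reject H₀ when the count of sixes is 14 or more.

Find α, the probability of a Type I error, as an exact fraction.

126151/6347497291776

α = P(reject H₀ | H₀ true) = P(Y ≥ 14 | p = 1/6), with Y ~ Binomial(18, 1/6).
P(Y ≥ 14) = Σ_{j=14}^{18} C(18,j)·(1/6)^j·(5/6)^{18-j} = 126151/6347497291776.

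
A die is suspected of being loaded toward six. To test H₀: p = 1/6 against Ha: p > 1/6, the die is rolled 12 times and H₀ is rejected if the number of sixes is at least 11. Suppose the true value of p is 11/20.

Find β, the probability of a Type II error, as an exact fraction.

4062047911197291/4096000000000000

β = P(fail to reject H₀ | Ha true) = P(K ≤ 10 | p = 11/20), K ~ Binomial(12, 11/20).
Summing C(12,j)·(11/20)^j·(9/20)^{12-j} for j = 0..10 gives 4062047911197291/4096000000000000.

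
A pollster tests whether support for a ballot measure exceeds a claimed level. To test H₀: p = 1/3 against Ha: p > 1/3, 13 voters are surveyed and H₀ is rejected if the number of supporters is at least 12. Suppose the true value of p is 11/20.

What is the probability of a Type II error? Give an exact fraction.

β = P(fail to reject H₀ | Ha true) = P(S ≤ 11 | p = 11/20), S ~ Binomial(13, 11/20).
Adding the binomial probabilities P(S=0)+…+P(S=11) at p = 11/20 gives 636861571623279/640000000000000.

636861571623279/640000000000000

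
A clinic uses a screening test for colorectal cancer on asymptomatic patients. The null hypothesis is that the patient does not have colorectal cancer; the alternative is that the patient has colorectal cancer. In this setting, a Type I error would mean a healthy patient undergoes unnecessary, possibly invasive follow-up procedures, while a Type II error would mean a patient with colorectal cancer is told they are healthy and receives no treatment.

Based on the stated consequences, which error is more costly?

Type II error

The Type II consequence (a patient with colorectal cancer is told they are healthy and receives no treatment) is more severe than the Type I consequence (a healthy patient undergoes unnecessary, possibly invasive follow-up procedures).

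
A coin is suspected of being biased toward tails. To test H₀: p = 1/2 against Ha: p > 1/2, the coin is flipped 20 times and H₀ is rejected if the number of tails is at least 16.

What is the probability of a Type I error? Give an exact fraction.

The Type I error probability is α = P(Y ≥ 16) computed under H₀, where Y ~ Binomial(20, 1/2).
Summing the upper tail: (4845 + 1140 + 190 + 20 + 1) / 2^20 = 6196/1048576 = 1549/262144.

1549/262144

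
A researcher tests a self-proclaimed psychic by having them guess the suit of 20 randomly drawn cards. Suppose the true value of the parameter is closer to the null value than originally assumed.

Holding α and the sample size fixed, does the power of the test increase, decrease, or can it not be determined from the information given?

It decreases.

A smaller true effect puts the Ha sampling distribution closer to H₀, so more of it falls in the non-rejection region.
Since power = 1 − β and β increases, power decreases.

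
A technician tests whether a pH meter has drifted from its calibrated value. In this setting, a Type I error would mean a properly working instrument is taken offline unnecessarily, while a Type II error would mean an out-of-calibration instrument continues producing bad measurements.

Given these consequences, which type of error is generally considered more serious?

Type II error

The Type II consequence (an out-of-calibration instrument continues producing bad measurements) is more severe than the Type I consequence (a properly working instrument is taken offline unnecessarily).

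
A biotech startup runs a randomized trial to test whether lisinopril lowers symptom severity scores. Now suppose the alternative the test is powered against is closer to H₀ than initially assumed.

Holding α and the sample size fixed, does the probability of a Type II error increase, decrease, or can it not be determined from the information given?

It increases.

A smaller departure from H₀ means the test statistic under Ha is distributed closer to where it would be under H₀; rejection becomes less likely.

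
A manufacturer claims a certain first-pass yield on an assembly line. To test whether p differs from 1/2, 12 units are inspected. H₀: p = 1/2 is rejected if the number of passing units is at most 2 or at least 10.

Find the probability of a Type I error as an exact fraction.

79/2048

Under H₀, X ~ Binomial(12, 1/2); α is the probability of landing in either tail, P(X ≤ 2) + P(X ≥ 10).
The two tails are symmetric, so α = 2·(1 + 12 + 66)/2^12 = 158/4096 = 79/2048.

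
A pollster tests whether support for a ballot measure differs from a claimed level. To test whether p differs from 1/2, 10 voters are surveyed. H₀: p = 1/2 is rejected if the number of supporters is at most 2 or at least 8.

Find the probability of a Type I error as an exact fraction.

7/64

The significance level is the null-hypothesis probability of the rejection region {≤2} ∪ {≥8}.
Each tail has probability (1 + 10 + 45)/1024; doubling gives α = 112/1024 = 7/64.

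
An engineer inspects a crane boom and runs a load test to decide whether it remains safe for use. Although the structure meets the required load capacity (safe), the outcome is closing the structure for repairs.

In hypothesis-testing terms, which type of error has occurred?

Type I error

The null hypothesis here is that the structure meets the required load capacity (safe).
'Closing the structure for repairs' corresponds to rejecting H₀.
H₀ was rejected but H₀ is true — a Type I error (false positive).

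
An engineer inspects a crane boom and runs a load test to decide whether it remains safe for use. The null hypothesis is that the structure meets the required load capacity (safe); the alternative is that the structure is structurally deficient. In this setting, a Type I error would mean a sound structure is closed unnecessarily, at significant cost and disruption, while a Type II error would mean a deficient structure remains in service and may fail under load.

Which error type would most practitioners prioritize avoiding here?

The Type II consequence (a deficient structure remains in service and may fail under load) is more severe than the Type I consequence (a sound structure is closed unnecessarily, at significant cost and disruption).

Type II error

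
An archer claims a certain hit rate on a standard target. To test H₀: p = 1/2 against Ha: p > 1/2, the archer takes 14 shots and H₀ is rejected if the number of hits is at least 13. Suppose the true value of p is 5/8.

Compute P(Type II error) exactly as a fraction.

β = P(fail to reject H₀ | Ha true) = P(S ≤ 12 | p = 5/8), S ~ Binomial(14, 5/8).
Adding the binomial probabilities P(S=0)+…+P(S=12) at p = 5/8 gives 4340673464229/4398046511104.

4340673464229/4398046511104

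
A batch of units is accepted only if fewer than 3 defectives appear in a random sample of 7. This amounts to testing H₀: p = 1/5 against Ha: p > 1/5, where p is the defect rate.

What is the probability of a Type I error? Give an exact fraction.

2313/15625

Under H₀, S ~ Binomial(7, 1/5); the Type I error rate is P(S ≥ 3).
α = 1 − P(S ≤ 2) = 1 − 13312/15625 = 2313/15625.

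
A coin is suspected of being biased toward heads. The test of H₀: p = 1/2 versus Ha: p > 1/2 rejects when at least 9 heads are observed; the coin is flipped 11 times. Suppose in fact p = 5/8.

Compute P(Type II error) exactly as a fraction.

7252043967/8589934592

Under the alternative p = 5/8, Y ~ Binomial(11, 5/8); β is the probability the test does not reject, P(Y < 9).
Equivalently, β = 1 − P(Y ≥ 9) = 7252043967/8589934592.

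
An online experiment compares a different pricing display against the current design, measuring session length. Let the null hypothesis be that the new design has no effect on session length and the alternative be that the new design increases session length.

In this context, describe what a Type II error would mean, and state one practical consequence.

A Type II error would mean concluding that the new design has no effect on session length (or at least failing to establish that the new design increases session length) when in fact the new design increases session length. Consequence: a genuinely better design is discarded.

A Type II error is failing to reject H₀ when H₀ is false.
Here that means keeping the current design when actually the new design increases session length.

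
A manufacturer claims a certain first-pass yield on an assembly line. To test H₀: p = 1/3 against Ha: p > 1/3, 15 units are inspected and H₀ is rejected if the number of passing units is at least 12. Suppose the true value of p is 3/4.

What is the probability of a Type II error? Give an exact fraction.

144609703/268435456

β = P(fail to reject H₀ | Ha true) = P(S ≤ 11 | p = 3/4), S ~ Binomial(15, 3/4).
Equivalently, β = 1 − P(S ≥ 12) = 144609703/268435456.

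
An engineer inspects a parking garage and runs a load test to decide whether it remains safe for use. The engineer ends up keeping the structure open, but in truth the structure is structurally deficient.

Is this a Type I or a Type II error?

The null hypothesis here is that the structure meets the required load capacity (safe).
'Keeping the structure open' corresponds to failing to reject H₀.
H₀ was not rejected but H₀ is false — a Type II error (false negative).

Type II error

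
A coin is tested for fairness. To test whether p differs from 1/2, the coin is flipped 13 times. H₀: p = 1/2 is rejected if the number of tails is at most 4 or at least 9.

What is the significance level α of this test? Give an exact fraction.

1093/4096

α = P(X ≤ 4 or X ≥ 9 | p = 1/2), X ~ Binomial(13, 1/2).
By symmetry, α = 2·P(X ≤ 4) = 2·(1 + 13 + 78 + 286 + 715)/8192 = 2186/8192 = 1093/4096.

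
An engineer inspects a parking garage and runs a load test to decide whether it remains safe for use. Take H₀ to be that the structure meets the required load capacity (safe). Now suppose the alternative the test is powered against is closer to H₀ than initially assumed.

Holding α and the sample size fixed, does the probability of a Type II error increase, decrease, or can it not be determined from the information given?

It increases.

A smaller true effect puts the Ha sampling distribution closer to H₀, so more of it falls in the non-rejection region.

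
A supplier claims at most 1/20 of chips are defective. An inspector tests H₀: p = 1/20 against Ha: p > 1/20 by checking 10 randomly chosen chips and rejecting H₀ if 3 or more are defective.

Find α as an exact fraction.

29449106891/2560000000000

Under H₀, Y ~ Binomial(10, 1/20); the Type I error rate is P(Y ≥ 3).
α = 1 − P(Y ≤ 2) = 1 − 2530550893109/2560000000000 = 29449106891/2560000000000.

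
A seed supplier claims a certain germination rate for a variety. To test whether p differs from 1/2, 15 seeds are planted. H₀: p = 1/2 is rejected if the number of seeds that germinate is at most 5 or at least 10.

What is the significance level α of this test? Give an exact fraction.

Under H₀, X ~ Binomial(15, 1/2); α is the probability of landing in either tail, P(X ≤ 5) + P(X ≥ 10).
By symmetry, α = 2·P(X ≤ 5) = 2·(1 + 15 + 105 + 455 + 1365 + 3003)/32768 = 9888/32768 = 309/1024.

309/1024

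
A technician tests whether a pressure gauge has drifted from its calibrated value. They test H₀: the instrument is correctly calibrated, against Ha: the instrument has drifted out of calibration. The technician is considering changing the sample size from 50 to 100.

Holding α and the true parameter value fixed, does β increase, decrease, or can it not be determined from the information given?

More data shrinks sampling variability; the test statistic under Ha concentrates further from the null value, making rejection more likely.

It decreases.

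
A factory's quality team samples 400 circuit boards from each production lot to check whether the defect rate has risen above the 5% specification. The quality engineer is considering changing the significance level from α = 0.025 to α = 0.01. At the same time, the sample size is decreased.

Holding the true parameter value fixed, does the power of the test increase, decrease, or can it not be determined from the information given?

It decreases.

Tightening α shrinks the rejection region. When Ha holds, fewer sample outcomes clear the stricter threshold, so more fall in the acceptance region. Reducing n widens both sampling distributions, so the test has less ability to distinguish Ha from H₀. Both changes push β in the same direction.
Since power = 1 − β and β increases, power decreases.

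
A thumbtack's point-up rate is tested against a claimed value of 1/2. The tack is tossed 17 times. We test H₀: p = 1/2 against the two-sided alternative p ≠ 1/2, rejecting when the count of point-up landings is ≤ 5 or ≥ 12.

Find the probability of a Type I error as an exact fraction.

4701/32768

The significance level is the null-hypothesis probability of the rejection region {≤5} ∪ {≥12}.
Each tail has probability (1 + 17 + 136 + 680 + 2380 + 6188)/131072; doubling gives α = 18804/131072 = 4701/32768.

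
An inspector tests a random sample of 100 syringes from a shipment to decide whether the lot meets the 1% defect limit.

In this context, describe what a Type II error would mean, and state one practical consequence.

With the conventional null hypothesis that the lot's defect rate is 1% (within specification):
A Type II error is failing to reject H₀ when H₀ is false.
Here that means accepting the lot and shipping it when actually the lot's defect rate exceeds 1%.

A Type II error would mean concluding that the lot's defect rate is 1% (within specification) (or at least failing to establish that the lot's defect rate exceeds 1%) when in fact the lot's defect rate exceeds 1%. Consequence: customers receive syringes with an unacceptably high defect rate.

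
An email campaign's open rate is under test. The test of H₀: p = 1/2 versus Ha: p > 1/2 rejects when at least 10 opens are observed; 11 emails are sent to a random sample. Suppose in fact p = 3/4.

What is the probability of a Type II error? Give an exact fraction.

Under the alternative p = 3/4, K ~ Binomial(11, 3/4); β is the probability the test does not reject, P(K < 10).
Equivalently, β = 1 − P(K ≥ 10) = 1683809/2097152.

1683809/2097152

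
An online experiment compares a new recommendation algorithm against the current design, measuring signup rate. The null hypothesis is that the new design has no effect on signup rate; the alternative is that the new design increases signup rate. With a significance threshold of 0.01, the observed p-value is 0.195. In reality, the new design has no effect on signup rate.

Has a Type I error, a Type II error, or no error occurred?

No error — this is a correct decision.

Since p = 0.195 ≥ α = 0.01, H₀ is not rejected.
H₀ is true (actually the new design has no effect on signup rate).
The decision matches the true state — no error.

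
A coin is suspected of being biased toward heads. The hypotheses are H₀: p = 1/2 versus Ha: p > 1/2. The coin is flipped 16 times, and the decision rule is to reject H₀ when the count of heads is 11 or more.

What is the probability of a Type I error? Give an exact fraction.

6885/65536

Under H₀, X ~ Binomial(16, 1/2), and α = P(X ≥ 11).
Summing the upper tail: (4368 + 1820 + 560 + 120 + 16 + 1) / 2^16 = 6885/65536.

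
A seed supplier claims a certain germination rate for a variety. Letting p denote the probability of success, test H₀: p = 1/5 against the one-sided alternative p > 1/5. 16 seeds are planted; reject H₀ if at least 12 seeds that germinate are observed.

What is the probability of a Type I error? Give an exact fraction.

100749/30517578125

α = P(reject H₀ | H₀ true) = P(S ≥ 12 | p = 1/5), with S ~ Binomial(16, 1/5).
Adding the binomial terms for j = 12 through 16 with p = 1/5 yields 100749/30517578125.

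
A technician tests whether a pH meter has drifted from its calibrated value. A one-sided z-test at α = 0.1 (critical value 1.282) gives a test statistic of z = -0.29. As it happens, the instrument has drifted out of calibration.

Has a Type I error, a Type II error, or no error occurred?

The conventional null hypothesis is that the instrument is correctly calibrated.
Since z = -0.29 ≤ z* = 1.282, H₀ is not rejected.
H₀ is false (actually the instrument has drifted out of calibration).
Failing to reject a false H₀ is a Type II error.

Type II error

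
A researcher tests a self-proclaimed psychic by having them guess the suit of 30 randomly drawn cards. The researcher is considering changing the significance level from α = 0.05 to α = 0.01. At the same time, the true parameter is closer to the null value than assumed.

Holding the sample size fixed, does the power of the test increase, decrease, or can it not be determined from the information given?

It decreases.

Lowering α raises the bar for rejection; under Ha, the test now fails to reject on outcomes it previously would have rejected. When the true parameter is near the null value, the test has a harder time distinguishing Ha from H₀. Both changes push β in the same direction.
Since power = 1 − β and β increases, power decreases.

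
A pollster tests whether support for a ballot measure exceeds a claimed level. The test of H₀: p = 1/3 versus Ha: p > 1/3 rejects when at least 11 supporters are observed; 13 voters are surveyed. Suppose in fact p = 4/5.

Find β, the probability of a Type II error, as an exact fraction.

β = P(fail to reject H₀ | Ha true) = P(X ≤ 10 | p = 4/5), X ~ Binomial(13, 4/5).
Equivalently, β = 1 − P(X ≥ 11) = 608334741/1220703125.

608334741/1220703125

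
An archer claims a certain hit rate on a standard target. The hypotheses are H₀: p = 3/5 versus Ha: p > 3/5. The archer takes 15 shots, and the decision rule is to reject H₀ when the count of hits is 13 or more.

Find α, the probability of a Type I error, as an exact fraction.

Under H₀, K ~ Binomial(15, 3/5), and α = P(K ≥ 13).
Summing C(15,j)(3/5)^j(2/5)^{15−j} for j = 13,…,15 gives 827453637/30517578125.

827453637/30517578125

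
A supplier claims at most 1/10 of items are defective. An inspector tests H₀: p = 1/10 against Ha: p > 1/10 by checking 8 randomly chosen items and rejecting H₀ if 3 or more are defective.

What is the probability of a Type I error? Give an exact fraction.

3809179/100000000

α = P(reject H₀ | H₀ true) = P(S ≥ 3 | p = 1/10), S ~ Binomial(8, 1/10).
α = 1 − P(S ≤ 2) = 1 − 96190821/100000000 = 3809179/100000000.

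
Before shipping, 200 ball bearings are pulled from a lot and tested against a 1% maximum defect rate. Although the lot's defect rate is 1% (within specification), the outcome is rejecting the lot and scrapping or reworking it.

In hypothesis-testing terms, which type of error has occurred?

Type I error

The null hypothesis here is that the lot's defect rate is 1% (within specification).
'Rejecting the lot and scrapping or reworking it' corresponds to rejecting H₀.
H₀ was rejected but H₀ is true — a Type I error (false positive).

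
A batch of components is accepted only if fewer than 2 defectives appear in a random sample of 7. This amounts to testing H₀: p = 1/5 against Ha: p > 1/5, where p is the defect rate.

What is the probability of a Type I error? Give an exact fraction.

The significance level is the probability, assuming p = 1/5, of seeing 2 or more defectives in 7 draws.
Computing the lower-tail complement: 1 − 45056/78125 = 33069/78125.

33069/78125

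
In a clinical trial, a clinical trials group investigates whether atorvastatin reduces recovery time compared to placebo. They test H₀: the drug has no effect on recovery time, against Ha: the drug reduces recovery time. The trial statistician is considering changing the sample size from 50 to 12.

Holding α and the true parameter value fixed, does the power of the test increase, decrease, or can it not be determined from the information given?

With less data the test statistic is noisier; under Ha, more outcomes land inside the acceptance region.
Since power = 1 − β and β increases, power decreases.

It decreases.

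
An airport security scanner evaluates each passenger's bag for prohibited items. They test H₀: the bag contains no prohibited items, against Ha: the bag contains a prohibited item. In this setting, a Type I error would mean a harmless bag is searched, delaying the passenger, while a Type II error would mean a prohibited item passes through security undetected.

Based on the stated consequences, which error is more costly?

Type II error

The Type II consequence (a prohibited item passes through security undetected) is more severe than the Type I consequence (a harmless bag is searched, delaying the passenger).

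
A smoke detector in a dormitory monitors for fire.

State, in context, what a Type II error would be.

With the conventional null hypothesis that there is no fire:
A Type II error is failing to reject H₀ when H₀ is false.
Here that means remaining silent when actually there is a fire.

A Type II error would mean concluding that there is no fire (or at least failing to establish that there is a fire) when in fact there is a fire.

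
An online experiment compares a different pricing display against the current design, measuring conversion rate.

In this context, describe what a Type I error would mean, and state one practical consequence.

A Type I error would mean concluding that the new design increases conversion rate when in fact the new design has no effect on conversion rate. Consequence: engineering effort is spent shipping a change that doesn't actually help.

With the conventional null hypothesis that the new design has no effect on conversion rate:
A Type I error is rejecting H₀ when H₀ is true.
Here that means shipping the new feature to all users when actually the new design has no effect on conversion rate.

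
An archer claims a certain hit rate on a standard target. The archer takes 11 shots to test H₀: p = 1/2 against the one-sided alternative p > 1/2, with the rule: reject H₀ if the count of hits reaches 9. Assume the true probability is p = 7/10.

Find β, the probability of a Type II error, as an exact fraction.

2749038183/4000000000

β = P(fail to reject H₀ | Ha true) = P(S ≤ 8 | p = 7/10), S ~ Binomial(11, 7/10).
Equivalently, β = 1 − P(S ≥ 9) = 2749038183/4000000000.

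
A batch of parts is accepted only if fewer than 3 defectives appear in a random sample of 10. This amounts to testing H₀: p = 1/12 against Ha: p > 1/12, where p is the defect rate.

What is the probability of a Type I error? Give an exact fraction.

Under H₀, Y ~ Binomial(10, 1/12); the Type I error rate is P(Y ≥ 3).
α = 1 − P(Y ≤ 2) = 1 − 4930254263/5159780352 = 229526089/5159780352.

229526089/5159780352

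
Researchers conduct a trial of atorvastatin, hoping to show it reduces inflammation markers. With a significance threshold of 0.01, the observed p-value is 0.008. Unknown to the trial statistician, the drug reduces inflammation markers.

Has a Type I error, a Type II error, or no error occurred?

Neither — the decision is correct.

The conventional null hypothesis is that the drug has no effect on inflammation markers.
Since p = 0.008 < α = 0.01, H₀ is rejected.
H₀ is false (actually the drug reduces inflammation markers).
The decision matches the true state — no error.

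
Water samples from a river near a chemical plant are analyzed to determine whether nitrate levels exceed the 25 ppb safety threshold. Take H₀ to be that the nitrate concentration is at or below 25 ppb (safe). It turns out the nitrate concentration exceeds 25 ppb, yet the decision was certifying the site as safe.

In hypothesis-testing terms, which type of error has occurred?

'Certifying the site as safe' corresponds to failing to reject H₀.
H₀ was not rejected but H₀ is false — a Type II error (false negative).

Type II error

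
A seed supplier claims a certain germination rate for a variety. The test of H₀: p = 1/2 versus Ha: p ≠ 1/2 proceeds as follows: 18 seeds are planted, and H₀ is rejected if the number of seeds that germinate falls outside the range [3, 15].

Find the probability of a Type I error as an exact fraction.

43/32768

α = P(S ≤ 2 or S ≥ 16 | p = 1/2), S ~ Binomial(18, 1/2).
Each tail has probability (1 + 18 + 153)/262144; doubling gives α = 344/262144 = 43/32768.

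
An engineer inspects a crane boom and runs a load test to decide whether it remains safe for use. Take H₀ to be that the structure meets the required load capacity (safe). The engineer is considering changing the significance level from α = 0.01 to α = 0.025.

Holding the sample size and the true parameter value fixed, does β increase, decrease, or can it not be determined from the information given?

With a larger α the critical value moves toward the center, so more of the Ha sampling distribution lies in the rejection region.

It decreases.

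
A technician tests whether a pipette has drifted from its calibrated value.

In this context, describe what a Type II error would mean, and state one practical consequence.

With the conventional null hypothesis that the instrument is correctly calibrated:
A Type II error is failing to reject H₀ when H₀ is false.
Here that means leaving the instrument in service when actually the instrument has drifted out of calibration.

A Type II error would mean concluding that the instrument is correctly calibrated (or at least failing to establish that the instrument has drifted out of calibration) when in fact the instrument has drifted out of calibration. Consequence: an out-of-calibration instrument continues producing bad measurements.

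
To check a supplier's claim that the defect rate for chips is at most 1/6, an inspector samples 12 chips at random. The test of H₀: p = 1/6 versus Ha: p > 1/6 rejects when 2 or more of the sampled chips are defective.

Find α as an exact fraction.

1346704211/2176782336

α = P(reject H₀ | H₀ true) = P(S ≥ 2 | p = 1/6), S ~ Binomial(12, 1/6).
Computing the lower-tail complement: 1 − 830078125/2176782336 = 1346704211/2176782336.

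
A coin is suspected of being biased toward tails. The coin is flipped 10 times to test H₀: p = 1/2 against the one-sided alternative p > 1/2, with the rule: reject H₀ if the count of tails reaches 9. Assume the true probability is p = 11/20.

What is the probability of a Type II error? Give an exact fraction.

A Type II error is failing to reject when Ha holds: with p = 11/20, β = P(Y ≤ 8).
Adding the binomial probabilities P(Y=0)+…+P(Y=8) at p = 11/20 gives 10001847283209/10240000000000.

10001847283209/10240000000000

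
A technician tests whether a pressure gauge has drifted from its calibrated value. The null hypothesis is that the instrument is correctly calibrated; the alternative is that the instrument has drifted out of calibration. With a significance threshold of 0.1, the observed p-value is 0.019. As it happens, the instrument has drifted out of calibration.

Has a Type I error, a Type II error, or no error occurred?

No error — this is a correct decision.

Since p = 0.019 < α = 0.1, H₀ is rejected.
H₀ is false (actually the instrument has drifted out of calibration).
The decision matches the true state — no error.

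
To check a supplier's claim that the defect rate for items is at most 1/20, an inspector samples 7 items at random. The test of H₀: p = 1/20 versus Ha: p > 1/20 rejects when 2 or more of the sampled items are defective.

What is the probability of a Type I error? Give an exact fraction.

The significance level is the probability, assuming p = 1/20, of seeing 2 or more defectives in 7 draws.
Computing the lower-tail complement: 1 − 611596453/640000000 = 28403547/640000000.

28403547/640000000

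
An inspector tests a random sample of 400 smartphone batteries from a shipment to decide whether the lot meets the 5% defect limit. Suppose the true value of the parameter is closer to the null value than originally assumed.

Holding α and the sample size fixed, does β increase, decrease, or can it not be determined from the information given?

It increases.

When the true parameter is near the null value, the test has a harder time distinguishing Ha from H₀.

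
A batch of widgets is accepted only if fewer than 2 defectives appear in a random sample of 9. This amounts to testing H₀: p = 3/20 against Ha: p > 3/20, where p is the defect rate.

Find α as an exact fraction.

Under H₀, Y ~ Binomial(9, 3/20); the Type I error rate is P(Y ≥ 2).
α = 1 − P(Y ≤ 1) = 1 − 76733331851/128000000000 = 51266668149/128000000000.

51266668149/128000000000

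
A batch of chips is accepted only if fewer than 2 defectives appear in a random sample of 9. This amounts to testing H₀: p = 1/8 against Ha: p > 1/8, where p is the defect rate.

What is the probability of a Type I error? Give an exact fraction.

2623807/8388608

Under H₀, Y ~ Binomial(9, 1/8); the Type I error rate is P(Y ≥ 2).
Computing the lower-tail complement: 1 − 5764801/8388608 = 2623807/8388608.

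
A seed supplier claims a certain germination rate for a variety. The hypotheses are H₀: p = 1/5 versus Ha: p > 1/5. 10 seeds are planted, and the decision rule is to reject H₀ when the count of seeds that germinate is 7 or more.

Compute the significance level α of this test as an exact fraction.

The Type I error probability is α = P(K ≥ 7) computed under H₀, where K ~ Binomial(10, 1/5).
Adding the binomial terms for j = 7 through 10 with p = 1/5 yields 8441/9765625.

8441/9765625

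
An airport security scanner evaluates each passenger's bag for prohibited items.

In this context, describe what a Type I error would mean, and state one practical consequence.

With the conventional null hypothesis that the bag contains no prohibited items:
A Type I error is rejecting H₀ when H₀ is true.
Here that means flagging the bag for a manual search when actually the bag contains no prohibited items.

A Type I error would mean concluding that the bag contains a prohibited item when in fact the bag contains no prohibited items. Consequence: a harmless bag is searched, delaying the passenger.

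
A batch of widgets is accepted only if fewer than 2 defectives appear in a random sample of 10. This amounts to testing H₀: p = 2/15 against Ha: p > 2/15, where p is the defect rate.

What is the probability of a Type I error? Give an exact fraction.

Under H₀, K ~ Binomial(10, 2/15); the Type I error rate is P(K ≥ 2).
α = 1 − P(K ≤ 1) = 1 − 116649493103/192216796875 = 75567303772/192216796875.

75567303772/192216796875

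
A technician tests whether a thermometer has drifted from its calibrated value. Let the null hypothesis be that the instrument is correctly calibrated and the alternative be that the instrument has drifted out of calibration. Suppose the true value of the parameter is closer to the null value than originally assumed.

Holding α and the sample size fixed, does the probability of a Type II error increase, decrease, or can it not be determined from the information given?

A smaller true effect puts the Ha sampling distribution closer to H₀, so more of it falls in the non-rejection region.

It increases.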